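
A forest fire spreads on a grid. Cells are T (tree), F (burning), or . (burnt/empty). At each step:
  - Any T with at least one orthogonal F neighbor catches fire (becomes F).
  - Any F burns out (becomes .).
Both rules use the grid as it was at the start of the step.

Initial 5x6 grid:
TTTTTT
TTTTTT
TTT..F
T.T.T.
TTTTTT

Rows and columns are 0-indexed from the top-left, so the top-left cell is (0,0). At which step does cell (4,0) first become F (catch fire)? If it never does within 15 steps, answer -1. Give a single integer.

Step 1: cell (4,0)='T' (+1 fires, +1 burnt)
Step 2: cell (4,0)='T' (+2 fires, +1 burnt)
Step 3: cell (4,0)='T' (+2 fires, +2 burnt)
Step 4: cell (4,0)='T' (+2 fires, +2 burnt)
Step 5: cell (4,0)='T' (+3 fires, +2 burnt)
Step 6: cell (4,0)='T' (+4 fires, +3 burnt)
Step 7: cell (4,0)='T' (+3 fires, +4 burnt)
Step 8: cell (4,0)='T' (+3 fires, +3 burnt)
Step 9: cell (4,0)='F' (+2 fires, +3 burnt)
  -> target ignites at step 9
Step 10: cell (4,0)='.' (+2 fires, +2 burnt)
Step 11: cell (4,0)='.' (+0 fires, +2 burnt)
  fire out at step 11

9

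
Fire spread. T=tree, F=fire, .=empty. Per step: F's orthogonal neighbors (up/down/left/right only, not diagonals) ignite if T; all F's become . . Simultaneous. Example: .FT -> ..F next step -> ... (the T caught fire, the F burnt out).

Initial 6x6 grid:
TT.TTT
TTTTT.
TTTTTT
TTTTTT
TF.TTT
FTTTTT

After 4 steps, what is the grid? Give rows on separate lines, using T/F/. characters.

Step 1: 3 trees catch fire, 2 burn out
  TT.TTT
  TTTTT.
  TTTTTT
  TFTTTT
  F..TTT
  .FTTTT
Step 2: 4 trees catch fire, 3 burn out
  TT.TTT
  TTTTT.
  TFTTTT
  F.FTTT
  ...TTT
  ..FTTT
Step 3: 5 trees catch fire, 4 burn out
  TT.TTT
  TFTTT.
  F.FTTT
  ...FTT
  ...TTT
  ...FTT
Step 4: 7 trees catch fire, 5 burn out
  TF.TTT
  F.FTT.
  ...FTT
  ....FT
  ...FTT
  ....FT

TF.TTT
F.FTT.
...FTT
....FT
...FTT
....FT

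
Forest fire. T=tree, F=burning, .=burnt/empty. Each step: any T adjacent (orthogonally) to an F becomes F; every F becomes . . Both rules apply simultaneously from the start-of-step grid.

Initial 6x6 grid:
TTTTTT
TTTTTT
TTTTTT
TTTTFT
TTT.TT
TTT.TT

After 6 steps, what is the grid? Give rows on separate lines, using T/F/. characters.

Step 1: 4 trees catch fire, 1 burn out
  TTTTTT
  TTTTTT
  TTTTFT
  TTTF.F
  TTT.FT
  TTT.TT
Step 2: 6 trees catch fire, 4 burn out
  TTTTTT
  TTTTFT
  TTTF.F
  TTF...
  TTT..F
  TTT.FT
Step 3: 7 trees catch fire, 6 burn out
  TTTTFT
  TTTF.F
  TTF...
  TF....
  TTF...
  TTT..F
Step 4: 7 trees catch fire, 7 burn out
  TTTF.F
  TTF...
  TF....
  F.....
  TF....
  TTF...
Step 5: 5 trees catch fire, 7 burn out
  TTF...
  TF....
  F.....
  ......
  F.....
  TF....
Step 6: 3 trees catch fire, 5 burn out
  TF....
  F.....
  ......
  ......
  ......
  F.....

TF....
F.....
......
......
......
F.....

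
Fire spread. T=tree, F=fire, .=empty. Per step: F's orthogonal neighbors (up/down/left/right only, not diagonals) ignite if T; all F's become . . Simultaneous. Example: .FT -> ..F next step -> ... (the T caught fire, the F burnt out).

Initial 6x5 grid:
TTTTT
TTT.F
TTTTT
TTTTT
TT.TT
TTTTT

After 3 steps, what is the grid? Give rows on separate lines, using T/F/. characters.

Step 1: 2 trees catch fire, 1 burn out
  TTTTF
  TTT..
  TTTTF
  TTTTT
  TT.TT
  TTTTT
Step 2: 3 trees catch fire, 2 burn out
  TTTF.
  TTT..
  TTTF.
  TTTTF
  TT.TT
  TTTTT
Step 3: 4 trees catch fire, 3 burn out
  TTF..
  TTT..
  TTF..
  TTTF.
  TT.TF
  TTTTT

TTF..
TTT..
TTF..
TTTF.
TT.TF
TTTTT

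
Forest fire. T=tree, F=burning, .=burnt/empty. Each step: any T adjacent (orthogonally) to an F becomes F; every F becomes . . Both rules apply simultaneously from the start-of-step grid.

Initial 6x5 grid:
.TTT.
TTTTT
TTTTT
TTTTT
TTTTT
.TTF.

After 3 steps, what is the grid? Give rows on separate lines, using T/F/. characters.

Step 1: 2 trees catch fire, 1 burn out
  .TTT.
  TTTTT
  TTTTT
  TTTTT
  TTTFT
  .TF..
Step 2: 4 trees catch fire, 2 burn out
  .TTT.
  TTTTT
  TTTTT
  TTTFT
  TTF.F
  .F...
Step 3: 4 trees catch fire, 4 burn out
  .TTT.
  TTTTT
  TTTFT
  TTF.F
  TF...
  .....

.TTT.
TTTTT
TTTFT
TTF.F
TF...
.....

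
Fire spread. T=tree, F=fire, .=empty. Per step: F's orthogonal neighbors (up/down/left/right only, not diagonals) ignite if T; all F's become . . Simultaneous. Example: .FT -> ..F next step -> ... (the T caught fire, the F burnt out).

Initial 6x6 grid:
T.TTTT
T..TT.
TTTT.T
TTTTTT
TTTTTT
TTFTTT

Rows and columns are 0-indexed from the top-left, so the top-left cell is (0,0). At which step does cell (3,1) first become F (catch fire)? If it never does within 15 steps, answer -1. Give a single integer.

Step 1: cell (3,1)='T' (+3 fires, +1 burnt)
Step 2: cell (3,1)='T' (+5 fires, +3 burnt)
Step 3: cell (3,1)='F' (+6 fires, +5 burnt)
  -> target ignites at step 3
Step 4: cell (3,1)='.' (+5 fires, +6 burnt)
Step 5: cell (3,1)='.' (+3 fires, +5 burnt)
Step 6: cell (3,1)='.' (+4 fires, +3 burnt)
Step 7: cell (3,1)='.' (+3 fires, +4 burnt)
Step 8: cell (3,1)='.' (+1 fires, +3 burnt)
Step 9: cell (3,1)='.' (+0 fires, +1 burnt)
  fire out at step 9

3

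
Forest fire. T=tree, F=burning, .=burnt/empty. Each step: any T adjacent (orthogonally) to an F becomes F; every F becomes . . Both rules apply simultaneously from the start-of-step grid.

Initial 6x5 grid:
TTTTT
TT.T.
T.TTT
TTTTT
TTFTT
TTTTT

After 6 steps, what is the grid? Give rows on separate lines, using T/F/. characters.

Step 1: 4 trees catch fire, 1 burn out
  TTTTT
  TT.T.
  T.TTT
  TTFTT
  TF.FT
  TTFTT
Step 2: 7 trees catch fire, 4 burn out
  TTTTT
  TT.T.
  T.FTT
  TF.FT
  F...F
  TF.FT
Step 3: 5 trees catch fire, 7 burn out
  TTTTT
  TT.T.
  T..FT
  F...F
  .....
  F...F
Step 4: 3 trees catch fire, 5 burn out
  TTTTT
  TT.F.
  F...F
  .....
  .....
  .....
Step 5: 2 trees catch fire, 3 burn out
  TTTFT
  FT...
  .....
  .....
  .....
  .....
Step 6: 4 trees catch fire, 2 burn out
  FTF.F
  .F...
  .....
  .....
  .....
  .....

FTF.F
.F...
.....
.....
.....
.....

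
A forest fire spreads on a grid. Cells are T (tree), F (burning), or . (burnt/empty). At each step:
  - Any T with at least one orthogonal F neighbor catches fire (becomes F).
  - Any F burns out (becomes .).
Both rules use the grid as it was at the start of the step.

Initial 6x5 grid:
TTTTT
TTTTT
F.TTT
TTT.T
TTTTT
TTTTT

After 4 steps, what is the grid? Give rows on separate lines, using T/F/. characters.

Step 1: 2 trees catch fire, 1 burn out
  TTTTT
  FTTTT
  ..TTT
  FTT.T
  TTTTT
  TTTTT
Step 2: 4 trees catch fire, 2 burn out
  FTTTT
  .FTTT
  ..TTT
  .FT.T
  FTTTT
  TTTTT
Step 3: 5 trees catch fire, 4 burn out
  .FTTT
  ..FTT
  ..TTT
  ..F.T
  .FTTT
  FTTTT
Step 4: 5 trees catch fire, 5 burn out
  ..FTT
  ...FT
  ..FTT
  ....T
  ..FTT
  .FTTT

..FTT
...FT
..FTT
....T
..FTT
.FTTT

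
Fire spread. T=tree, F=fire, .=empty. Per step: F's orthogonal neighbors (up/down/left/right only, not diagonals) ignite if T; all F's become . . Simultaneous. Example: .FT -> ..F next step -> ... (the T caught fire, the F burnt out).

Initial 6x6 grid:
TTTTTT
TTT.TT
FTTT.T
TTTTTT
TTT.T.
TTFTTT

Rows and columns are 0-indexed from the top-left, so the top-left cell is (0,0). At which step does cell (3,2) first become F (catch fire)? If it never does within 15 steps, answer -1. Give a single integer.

Step 1: cell (3,2)='T' (+6 fires, +2 burnt)
Step 2: cell (3,2)='F' (+9 fires, +6 burnt)
  -> target ignites at step 2
Step 3: cell (3,2)='.' (+6 fires, +9 burnt)
Step 4: cell (3,2)='.' (+2 fires, +6 burnt)
Step 5: cell (3,2)='.' (+2 fires, +2 burnt)
Step 6: cell (3,2)='.' (+2 fires, +2 burnt)
Step 7: cell (3,2)='.' (+3 fires, +2 burnt)
Step 8: cell (3,2)='.' (+0 fires, +3 burnt)
  fire out at step 8

2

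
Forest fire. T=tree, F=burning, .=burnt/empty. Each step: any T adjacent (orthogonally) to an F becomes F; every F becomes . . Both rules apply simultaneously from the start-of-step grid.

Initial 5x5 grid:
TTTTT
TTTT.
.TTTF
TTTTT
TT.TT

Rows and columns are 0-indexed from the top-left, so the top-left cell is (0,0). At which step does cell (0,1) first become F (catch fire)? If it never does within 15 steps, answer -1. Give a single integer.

Step 1: cell (0,1)='T' (+2 fires, +1 burnt)
Step 2: cell (0,1)='T' (+4 fires, +2 burnt)
Step 3: cell (0,1)='T' (+5 fires, +4 burnt)
Step 4: cell (0,1)='T' (+4 fires, +5 burnt)
Step 5: cell (0,1)='F' (+4 fires, +4 burnt)
  -> target ignites at step 5
Step 6: cell (0,1)='.' (+2 fires, +4 burnt)
Step 7: cell (0,1)='.' (+0 fires, +2 burnt)
  fire out at step 7

5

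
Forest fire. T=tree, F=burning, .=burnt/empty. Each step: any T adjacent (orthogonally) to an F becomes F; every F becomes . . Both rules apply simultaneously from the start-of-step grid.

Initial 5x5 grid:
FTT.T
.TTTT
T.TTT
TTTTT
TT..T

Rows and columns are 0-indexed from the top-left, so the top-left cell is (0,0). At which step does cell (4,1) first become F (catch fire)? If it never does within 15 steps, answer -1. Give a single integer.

Step 1: cell (4,1)='T' (+1 fires, +1 burnt)
Step 2: cell (4,1)='T' (+2 fires, +1 burnt)
Step 3: cell (4,1)='T' (+1 fires, +2 burnt)
Step 4: cell (4,1)='T' (+2 fires, +1 burnt)
Step 5: cell (4,1)='T' (+3 fires, +2 burnt)
Step 6: cell (4,1)='T' (+4 fires, +3 burnt)
Step 7: cell (4,1)='F' (+3 fires, +4 burnt)
  -> target ignites at step 7
Step 8: cell (4,1)='.' (+3 fires, +3 burnt)
Step 9: cell (4,1)='.' (+0 fires, +3 burnt)
  fire out at step 9

7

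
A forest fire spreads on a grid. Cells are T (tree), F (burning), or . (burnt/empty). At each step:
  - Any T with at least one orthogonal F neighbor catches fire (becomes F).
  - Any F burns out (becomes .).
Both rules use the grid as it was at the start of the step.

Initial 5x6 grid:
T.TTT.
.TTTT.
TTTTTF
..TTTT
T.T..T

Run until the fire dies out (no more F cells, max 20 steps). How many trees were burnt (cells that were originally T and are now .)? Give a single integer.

Step 1: +2 fires, +1 burnt (F count now 2)
Step 2: +4 fires, +2 burnt (F count now 4)
Step 3: +4 fires, +4 burnt (F count now 4)
Step 4: +4 fires, +4 burnt (F count now 4)
Step 5: +4 fires, +4 burnt (F count now 4)
Step 6: +0 fires, +4 burnt (F count now 0)
Fire out after step 6
Initially T: 20, now '.': 28
Total burnt (originally-T cells now '.'): 18

Answer: 18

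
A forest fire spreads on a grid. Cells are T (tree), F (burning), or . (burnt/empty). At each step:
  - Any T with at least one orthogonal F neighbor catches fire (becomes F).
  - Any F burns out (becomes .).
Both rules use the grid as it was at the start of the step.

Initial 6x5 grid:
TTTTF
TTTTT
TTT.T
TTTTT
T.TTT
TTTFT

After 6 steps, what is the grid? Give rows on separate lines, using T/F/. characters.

Step 1: 5 trees catch fire, 2 burn out
  TTTF.
  TTTTF
  TTT.T
  TTTTT
  T.TFT
  TTF.F
Step 2: 7 trees catch fire, 5 burn out
  TTF..
  TTTF.
  TTT.F
  TTTFT
  T.F.F
  TF...
Step 3: 5 trees catch fire, 7 burn out
  TF...
  TTF..
  TTT..
  TTF.F
  T....
  F....
Step 4: 5 trees catch fire, 5 burn out
  F....
  TF...
  TTF..
  TF...
  F....
  .....
Step 5: 3 trees catch fire, 5 burn out
  .....
  F....
  TF...
  F....
  .....
  .....
Step 6: 1 trees catch fire, 3 burn out
  .....
  .....
  F....
  .....
  .....
  .....

.....
.....
F....
.....
.....
.....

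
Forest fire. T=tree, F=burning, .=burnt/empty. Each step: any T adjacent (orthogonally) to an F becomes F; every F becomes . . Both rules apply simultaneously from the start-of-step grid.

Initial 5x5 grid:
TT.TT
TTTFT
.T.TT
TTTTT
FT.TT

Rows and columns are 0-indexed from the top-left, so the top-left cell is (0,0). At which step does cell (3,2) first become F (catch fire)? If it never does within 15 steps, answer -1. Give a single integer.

Step 1: cell (3,2)='T' (+6 fires, +2 burnt)
Step 2: cell (3,2)='T' (+5 fires, +6 burnt)
Step 3: cell (3,2)='F' (+6 fires, +5 burnt)
  -> target ignites at step 3
Step 4: cell (3,2)='.' (+2 fires, +6 burnt)
Step 5: cell (3,2)='.' (+0 fires, +2 burnt)
  fire out at step 5

3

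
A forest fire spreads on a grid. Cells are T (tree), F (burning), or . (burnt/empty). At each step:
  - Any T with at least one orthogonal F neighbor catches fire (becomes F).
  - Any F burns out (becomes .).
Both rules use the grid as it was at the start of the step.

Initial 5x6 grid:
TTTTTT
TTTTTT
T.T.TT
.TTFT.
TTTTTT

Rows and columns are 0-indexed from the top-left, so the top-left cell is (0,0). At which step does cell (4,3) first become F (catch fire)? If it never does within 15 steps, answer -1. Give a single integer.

Step 1: cell (4,3)='F' (+3 fires, +1 burnt)
  -> target ignites at step 1
Step 2: cell (4,3)='.' (+5 fires, +3 burnt)
Step 3: cell (4,3)='.' (+5 fires, +5 burnt)
Step 4: cell (4,3)='.' (+6 fires, +5 burnt)
Step 5: cell (4,3)='.' (+4 fires, +6 burnt)
Step 6: cell (4,3)='.' (+2 fires, +4 burnt)
Step 7: cell (4,3)='.' (+0 fires, +2 burnt)
  fire out at step 7

1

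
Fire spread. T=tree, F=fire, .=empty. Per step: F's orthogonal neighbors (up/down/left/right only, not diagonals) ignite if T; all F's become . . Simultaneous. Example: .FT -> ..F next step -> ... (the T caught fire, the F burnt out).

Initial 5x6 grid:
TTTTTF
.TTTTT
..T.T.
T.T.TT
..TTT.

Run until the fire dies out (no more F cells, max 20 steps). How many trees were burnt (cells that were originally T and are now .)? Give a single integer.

Answer: 18

Derivation:
Step 1: +2 fires, +1 burnt (F count now 2)
Step 2: +2 fires, +2 burnt (F count now 2)
Step 3: +3 fires, +2 burnt (F count now 3)
Step 4: +3 fires, +3 burnt (F count now 3)
Step 5: +5 fires, +3 burnt (F count now 5)
Step 6: +2 fires, +5 burnt (F count now 2)
Step 7: +1 fires, +2 burnt (F count now 1)
Step 8: +0 fires, +1 burnt (F count now 0)
Fire out after step 8
Initially T: 19, now '.': 29
Total burnt (originally-T cells now '.'): 18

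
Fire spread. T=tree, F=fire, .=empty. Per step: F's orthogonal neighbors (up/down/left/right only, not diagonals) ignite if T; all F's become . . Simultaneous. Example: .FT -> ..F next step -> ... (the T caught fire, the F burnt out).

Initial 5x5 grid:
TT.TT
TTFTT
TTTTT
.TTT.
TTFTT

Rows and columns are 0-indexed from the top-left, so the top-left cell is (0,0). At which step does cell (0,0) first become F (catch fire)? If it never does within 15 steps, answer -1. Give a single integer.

Step 1: cell (0,0)='T' (+6 fires, +2 burnt)
Step 2: cell (0,0)='T' (+10 fires, +6 burnt)
Step 3: cell (0,0)='F' (+4 fires, +10 burnt)
  -> target ignites at step 3
Step 4: cell (0,0)='.' (+0 fires, +4 burnt)
  fire out at step 4

3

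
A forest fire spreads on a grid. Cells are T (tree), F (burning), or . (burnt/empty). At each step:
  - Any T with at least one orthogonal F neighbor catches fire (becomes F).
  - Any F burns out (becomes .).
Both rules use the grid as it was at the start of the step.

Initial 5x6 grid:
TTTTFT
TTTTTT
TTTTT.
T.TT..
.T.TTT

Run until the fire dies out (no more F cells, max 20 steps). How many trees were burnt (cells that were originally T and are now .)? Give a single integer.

Step 1: +3 fires, +1 burnt (F count now 3)
Step 2: +4 fires, +3 burnt (F count now 4)
Step 3: +3 fires, +4 burnt (F count now 3)
Step 4: +4 fires, +3 burnt (F count now 4)
Step 5: +4 fires, +4 burnt (F count now 4)
Step 6: +2 fires, +4 burnt (F count now 2)
Step 7: +2 fires, +2 burnt (F count now 2)
Step 8: +0 fires, +2 burnt (F count now 0)
Fire out after step 8
Initially T: 23, now '.': 29
Total burnt (originally-T cells now '.'): 22

Answer: 22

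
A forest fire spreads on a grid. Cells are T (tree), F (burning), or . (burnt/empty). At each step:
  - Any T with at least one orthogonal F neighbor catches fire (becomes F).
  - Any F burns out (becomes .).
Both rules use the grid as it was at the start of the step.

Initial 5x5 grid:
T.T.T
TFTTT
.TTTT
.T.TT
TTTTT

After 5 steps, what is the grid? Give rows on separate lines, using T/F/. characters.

Step 1: 3 trees catch fire, 1 burn out
  T.T.T
  F.FTT
  .FTTT
  .T.TT
  TTTTT
Step 2: 5 trees catch fire, 3 burn out
  F.F.T
  ...FT
  ..FTT
  .F.TT
  TTTTT
Step 3: 3 trees catch fire, 5 burn out
  ....T
  ....F
  ...FT
  ...TT
  TFTTT
Step 4: 5 trees catch fire, 3 burn out
  ....F
  .....
  ....F
  ...FT
  F.FTT
Step 5: 2 trees catch fire, 5 burn out
  .....
  .....
  .....
  ....F
  ...FT

.....
.....
.....
....F
...FT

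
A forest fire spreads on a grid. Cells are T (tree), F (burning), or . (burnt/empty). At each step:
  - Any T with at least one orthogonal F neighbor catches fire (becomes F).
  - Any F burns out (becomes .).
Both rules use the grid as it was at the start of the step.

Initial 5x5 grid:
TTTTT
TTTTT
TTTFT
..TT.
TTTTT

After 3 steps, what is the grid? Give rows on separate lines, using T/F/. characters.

Step 1: 4 trees catch fire, 1 burn out
  TTTTT
  TTTFT
  TTF.F
  ..TF.
  TTTTT
Step 2: 6 trees catch fire, 4 burn out
  TTTFT
  TTF.F
  TF...
  ..F..
  TTTFT
Step 3: 6 trees catch fire, 6 burn out
  TTF.F
  TF...
  F....
  .....
  TTF.F

TTF.F
TF...
F....
.....
TTF.F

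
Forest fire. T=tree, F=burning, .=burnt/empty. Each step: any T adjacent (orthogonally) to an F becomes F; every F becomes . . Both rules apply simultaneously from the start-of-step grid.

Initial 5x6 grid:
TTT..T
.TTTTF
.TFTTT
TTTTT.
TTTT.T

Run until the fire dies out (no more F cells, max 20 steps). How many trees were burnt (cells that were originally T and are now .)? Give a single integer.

Step 1: +7 fires, +2 burnt (F count now 7)
Step 2: +7 fires, +7 burnt (F count now 7)
Step 3: +5 fires, +7 burnt (F count now 5)
Step 4: +2 fires, +5 burnt (F count now 2)
Step 5: +0 fires, +2 burnt (F count now 0)
Fire out after step 5
Initially T: 22, now '.': 29
Total burnt (originally-T cells now '.'): 21

Answer: 21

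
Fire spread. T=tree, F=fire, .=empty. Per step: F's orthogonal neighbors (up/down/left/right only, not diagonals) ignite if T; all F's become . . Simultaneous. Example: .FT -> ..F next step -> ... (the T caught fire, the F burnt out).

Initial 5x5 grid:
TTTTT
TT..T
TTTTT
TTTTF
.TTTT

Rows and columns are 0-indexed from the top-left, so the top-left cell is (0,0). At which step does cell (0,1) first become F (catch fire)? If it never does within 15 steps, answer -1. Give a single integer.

Step 1: cell (0,1)='T' (+3 fires, +1 burnt)
Step 2: cell (0,1)='T' (+4 fires, +3 burnt)
Step 3: cell (0,1)='T' (+4 fires, +4 burnt)
Step 4: cell (0,1)='T' (+4 fires, +4 burnt)
Step 5: cell (0,1)='T' (+3 fires, +4 burnt)
Step 6: cell (0,1)='F' (+2 fires, +3 burnt)
  -> target ignites at step 6
Step 7: cell (0,1)='.' (+1 fires, +2 burnt)
Step 8: cell (0,1)='.' (+0 fires, +1 burnt)
  fire out at step 8

6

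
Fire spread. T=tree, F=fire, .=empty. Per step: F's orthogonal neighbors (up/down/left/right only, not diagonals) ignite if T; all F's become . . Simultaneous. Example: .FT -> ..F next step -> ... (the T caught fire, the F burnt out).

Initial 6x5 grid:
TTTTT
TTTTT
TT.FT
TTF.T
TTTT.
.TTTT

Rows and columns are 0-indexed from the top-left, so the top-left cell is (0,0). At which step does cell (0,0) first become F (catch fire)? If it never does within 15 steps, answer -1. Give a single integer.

Step 1: cell (0,0)='T' (+4 fires, +2 burnt)
Step 2: cell (0,0)='T' (+9 fires, +4 burnt)
Step 3: cell (0,0)='T' (+7 fires, +9 burnt)
Step 4: cell (0,0)='T' (+3 fires, +7 burnt)
Step 5: cell (0,0)='F' (+1 fires, +3 burnt)
  -> target ignites at step 5
Step 6: cell (0,0)='.' (+0 fires, +1 burnt)
  fire out at step 6

5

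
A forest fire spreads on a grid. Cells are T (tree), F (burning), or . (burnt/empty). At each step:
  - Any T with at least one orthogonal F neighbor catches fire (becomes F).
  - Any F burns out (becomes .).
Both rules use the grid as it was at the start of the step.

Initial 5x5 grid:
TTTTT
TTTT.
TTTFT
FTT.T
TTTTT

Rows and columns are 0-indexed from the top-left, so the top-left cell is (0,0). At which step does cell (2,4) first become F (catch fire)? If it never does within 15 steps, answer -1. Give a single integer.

Step 1: cell (2,4)='F' (+6 fires, +2 burnt)
  -> target ignites at step 1
Step 2: cell (2,4)='.' (+7 fires, +6 burnt)
Step 3: cell (2,4)='.' (+6 fires, +7 burnt)
Step 4: cell (2,4)='.' (+2 fires, +6 burnt)
Step 5: cell (2,4)='.' (+0 fires, +2 burnt)
  fire out at step 5

1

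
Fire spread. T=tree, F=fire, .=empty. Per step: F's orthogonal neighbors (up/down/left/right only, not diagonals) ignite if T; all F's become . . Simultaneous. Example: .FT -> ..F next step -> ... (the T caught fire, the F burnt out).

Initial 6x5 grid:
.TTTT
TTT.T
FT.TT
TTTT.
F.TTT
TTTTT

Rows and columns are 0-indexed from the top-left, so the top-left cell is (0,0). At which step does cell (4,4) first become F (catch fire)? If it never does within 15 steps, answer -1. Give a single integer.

Step 1: cell (4,4)='T' (+4 fires, +2 burnt)
Step 2: cell (4,4)='T' (+3 fires, +4 burnt)
Step 3: cell (4,4)='T' (+4 fires, +3 burnt)
Step 4: cell (4,4)='T' (+4 fires, +4 burnt)
Step 5: cell (4,4)='T' (+4 fires, +4 burnt)
Step 6: cell (4,4)='F' (+3 fires, +4 burnt)
  -> target ignites at step 6
Step 7: cell (4,4)='.' (+1 fires, +3 burnt)
Step 8: cell (4,4)='.' (+0 fires, +1 burnt)
  fire out at step 8

6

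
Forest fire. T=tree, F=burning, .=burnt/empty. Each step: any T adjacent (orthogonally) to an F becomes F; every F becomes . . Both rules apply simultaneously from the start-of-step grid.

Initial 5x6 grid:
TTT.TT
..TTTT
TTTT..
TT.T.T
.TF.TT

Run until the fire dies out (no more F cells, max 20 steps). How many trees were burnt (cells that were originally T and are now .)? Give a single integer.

Answer: 17

Derivation:
Step 1: +1 fires, +1 burnt (F count now 1)
Step 2: +1 fires, +1 burnt (F count now 1)
Step 3: +2 fires, +1 burnt (F count now 2)
Step 4: +2 fires, +2 burnt (F count now 2)
Step 5: +2 fires, +2 burnt (F count now 2)
Step 6: +3 fires, +2 burnt (F count now 3)
Step 7: +2 fires, +3 burnt (F count now 2)
Step 8: +3 fires, +2 burnt (F count now 3)
Step 9: +1 fires, +3 burnt (F count now 1)
Step 10: +0 fires, +1 burnt (F count now 0)
Fire out after step 10
Initially T: 20, now '.': 27
Total burnt (originally-T cells now '.'): 17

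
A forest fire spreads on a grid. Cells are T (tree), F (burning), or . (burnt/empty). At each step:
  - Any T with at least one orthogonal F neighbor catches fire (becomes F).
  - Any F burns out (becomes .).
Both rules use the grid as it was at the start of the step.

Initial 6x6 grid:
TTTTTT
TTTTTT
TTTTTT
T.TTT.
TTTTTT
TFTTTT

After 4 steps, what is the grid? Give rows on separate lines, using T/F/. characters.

Step 1: 3 trees catch fire, 1 burn out
  TTTTTT
  TTTTTT
  TTTTTT
  T.TTT.
  TFTTTT
  F.FTTT
Step 2: 3 trees catch fire, 3 burn out
  TTTTTT
  TTTTTT
  TTTTTT
  T.TTT.
  F.FTTT
  ...FTT
Step 3: 4 trees catch fire, 3 burn out
  TTTTTT
  TTTTTT
  TTTTTT
  F.FTT.
  ...FTT
  ....FT
Step 4: 5 trees catch fire, 4 burn out
  TTTTTT
  TTTTTT
  FTFTTT
  ...FT.
  ....FT
  .....F

TTTTTT
TTTTTT
FTFTTT
...FT.
....FT
.....F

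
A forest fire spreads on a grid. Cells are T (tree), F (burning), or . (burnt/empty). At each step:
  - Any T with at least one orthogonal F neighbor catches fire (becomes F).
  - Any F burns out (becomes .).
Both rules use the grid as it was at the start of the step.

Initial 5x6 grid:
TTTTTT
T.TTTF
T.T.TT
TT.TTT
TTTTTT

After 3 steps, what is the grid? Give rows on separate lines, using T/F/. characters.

Step 1: 3 trees catch fire, 1 burn out
  TTTTTF
  T.TTF.
  T.T.TF
  TT.TTT
  TTTTTT
Step 2: 4 trees catch fire, 3 burn out
  TTTTF.
  T.TF..
  T.T.F.
  TT.TTF
  TTTTTT
Step 3: 4 trees catch fire, 4 burn out
  TTTF..
  T.F...
  T.T...
  TT.TF.
  TTTTTF

TTTF..
T.F...
T.T...
TT.TF.
TTTTTF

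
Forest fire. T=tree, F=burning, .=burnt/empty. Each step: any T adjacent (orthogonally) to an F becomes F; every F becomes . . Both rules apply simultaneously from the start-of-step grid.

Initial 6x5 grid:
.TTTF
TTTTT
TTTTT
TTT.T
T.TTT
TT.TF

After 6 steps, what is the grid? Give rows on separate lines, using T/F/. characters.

Step 1: 4 trees catch fire, 2 burn out
  .TTF.
  TTTTF
  TTTTT
  TTT.T
  T.TTF
  TT.F.
Step 2: 5 trees catch fire, 4 burn out
  .TF..
  TTTF.
  TTTTF
  TTT.F
  T.TF.
  TT...
Step 3: 4 trees catch fire, 5 burn out
  .F...
  TTF..
  TTTF.
  TTT..
  T.F..
  TT...
Step 4: 3 trees catch fire, 4 burn out
  .....
  TF...
  TTF..
  TTF..
  T....
  TT...
Step 5: 3 trees catch fire, 3 burn out
  .....
  F....
  TF...
  TF...
  T....
  TT...
Step 6: 2 trees catch fire, 3 burn out
  .....
  .....
  F....
  F....
  T....
  TT...

.....
.....
F....
F....
T....
TT...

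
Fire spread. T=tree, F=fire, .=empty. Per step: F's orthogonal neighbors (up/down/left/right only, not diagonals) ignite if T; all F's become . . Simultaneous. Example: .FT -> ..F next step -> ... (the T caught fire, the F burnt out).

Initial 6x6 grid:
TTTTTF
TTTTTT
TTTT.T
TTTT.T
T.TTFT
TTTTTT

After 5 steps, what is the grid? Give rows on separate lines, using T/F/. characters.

Step 1: 5 trees catch fire, 2 burn out
  TTTTF.
  TTTTTF
  TTTT.T
  TTTT.T
  T.TF.F
  TTTTFT
Step 2: 8 trees catch fire, 5 burn out
  TTTF..
  TTTTF.
  TTTT.F
  TTTF.F
  T.F...
  TTTF.F
Step 3: 5 trees catch fire, 8 burn out
  TTF...
  TTTF..
  TTTF..
  TTF...
  T.....
  TTF...
Step 4: 5 trees catch fire, 5 burn out
  TF....
  TTF...
  TTF...
  TF....
  T.....
  TF....
Step 5: 5 trees catch fire, 5 burn out
  F.....
  TF....
  TF....
  F.....
  T.....
  F.....

F.....
TF....
TF....
F.....
T.....
F.....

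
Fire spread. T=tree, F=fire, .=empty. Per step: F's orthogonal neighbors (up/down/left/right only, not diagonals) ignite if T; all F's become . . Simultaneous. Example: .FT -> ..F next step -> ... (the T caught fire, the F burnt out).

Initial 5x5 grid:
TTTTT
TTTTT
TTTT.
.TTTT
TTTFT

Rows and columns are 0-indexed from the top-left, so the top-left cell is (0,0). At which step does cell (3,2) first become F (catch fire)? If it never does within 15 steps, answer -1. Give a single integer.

Step 1: cell (3,2)='T' (+3 fires, +1 burnt)
Step 2: cell (3,2)='F' (+4 fires, +3 burnt)
  -> target ignites at step 2
Step 3: cell (3,2)='.' (+4 fires, +4 burnt)
Step 4: cell (3,2)='.' (+4 fires, +4 burnt)
Step 5: cell (3,2)='.' (+4 fires, +4 burnt)
Step 6: cell (3,2)='.' (+2 fires, +4 burnt)
Step 7: cell (3,2)='.' (+1 fires, +2 burnt)
Step 8: cell (3,2)='.' (+0 fires, +1 burnt)
  fire out at step 8

2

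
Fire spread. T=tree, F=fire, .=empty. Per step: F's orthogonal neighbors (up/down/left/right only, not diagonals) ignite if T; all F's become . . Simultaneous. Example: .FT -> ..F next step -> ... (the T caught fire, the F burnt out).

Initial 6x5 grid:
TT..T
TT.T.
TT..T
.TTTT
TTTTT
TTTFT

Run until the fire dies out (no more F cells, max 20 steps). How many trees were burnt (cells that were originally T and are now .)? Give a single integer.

Answer: 20

Derivation:
Step 1: +3 fires, +1 burnt (F count now 3)
Step 2: +4 fires, +3 burnt (F count now 4)
Step 3: +4 fires, +4 burnt (F count now 4)
Step 4: +3 fires, +4 burnt (F count now 3)
Step 5: +1 fires, +3 burnt (F count now 1)
Step 6: +2 fires, +1 burnt (F count now 2)
Step 7: +2 fires, +2 burnt (F count now 2)
Step 8: +1 fires, +2 burnt (F count now 1)
Step 9: +0 fires, +1 burnt (F count now 0)
Fire out after step 9
Initially T: 22, now '.': 28
Total burnt (originally-T cells now '.'): 20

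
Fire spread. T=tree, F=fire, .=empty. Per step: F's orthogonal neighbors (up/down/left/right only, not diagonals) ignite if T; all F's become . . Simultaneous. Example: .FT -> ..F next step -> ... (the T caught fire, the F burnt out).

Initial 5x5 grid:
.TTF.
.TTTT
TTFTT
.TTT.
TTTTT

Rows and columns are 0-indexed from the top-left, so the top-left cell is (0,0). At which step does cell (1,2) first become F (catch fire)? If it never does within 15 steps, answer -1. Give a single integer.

Step 1: cell (1,2)='F' (+6 fires, +2 burnt)
  -> target ignites at step 1
Step 2: cell (1,2)='.' (+8 fires, +6 burnt)
Step 3: cell (1,2)='.' (+2 fires, +8 burnt)
Step 4: cell (1,2)='.' (+2 fires, +2 burnt)
Step 5: cell (1,2)='.' (+0 fires, +2 burnt)
  fire out at step 5

1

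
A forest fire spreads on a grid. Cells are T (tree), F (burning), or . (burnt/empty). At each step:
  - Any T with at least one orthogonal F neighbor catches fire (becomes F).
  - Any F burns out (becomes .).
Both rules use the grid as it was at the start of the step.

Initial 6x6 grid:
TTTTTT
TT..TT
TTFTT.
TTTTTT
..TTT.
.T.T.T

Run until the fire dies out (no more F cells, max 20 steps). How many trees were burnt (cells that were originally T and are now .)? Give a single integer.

Answer: 24

Derivation:
Step 1: +3 fires, +1 burnt (F count now 3)
Step 2: +6 fires, +3 burnt (F count now 6)
Step 3: +6 fires, +6 burnt (F count now 6)
Step 4: +7 fires, +6 burnt (F count now 7)
Step 5: +2 fires, +7 burnt (F count now 2)
Step 6: +0 fires, +2 burnt (F count now 0)
Fire out after step 6
Initially T: 26, now '.': 34
Total burnt (originally-T cells now '.'): 24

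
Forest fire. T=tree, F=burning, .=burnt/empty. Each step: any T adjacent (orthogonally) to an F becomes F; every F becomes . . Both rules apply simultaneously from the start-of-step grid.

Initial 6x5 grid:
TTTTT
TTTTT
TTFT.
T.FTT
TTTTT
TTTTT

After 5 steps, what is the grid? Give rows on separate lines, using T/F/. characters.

Step 1: 5 trees catch fire, 2 burn out
  TTTTT
  TTFTT
  TF.F.
  T..FT
  TTFTT
  TTTTT
Step 2: 8 trees catch fire, 5 burn out
  TTFTT
  TF.FT
  F....
  T...F
  TF.FT
  TTFTT
Step 3: 9 trees catch fire, 8 burn out
  TF.FT
  F...F
  .....
  F....
  F...F
  TF.FT
Step 4: 4 trees catch fire, 9 burn out
  F...F
  .....
  .....
  .....
  .....
  F...F
Step 5: 0 trees catch fire, 4 burn out
  .....
  .....
  .....
  .....
  .....
  .....

.....
.....
.....
.....
.....
.....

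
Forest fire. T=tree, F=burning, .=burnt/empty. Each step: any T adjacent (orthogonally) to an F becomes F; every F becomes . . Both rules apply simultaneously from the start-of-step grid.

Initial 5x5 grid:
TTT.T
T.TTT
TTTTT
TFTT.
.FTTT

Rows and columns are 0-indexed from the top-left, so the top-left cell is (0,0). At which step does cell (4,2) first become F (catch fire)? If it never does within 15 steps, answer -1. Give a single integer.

Step 1: cell (4,2)='F' (+4 fires, +2 burnt)
  -> target ignites at step 1
Step 2: cell (4,2)='.' (+4 fires, +4 burnt)
Step 3: cell (4,2)='.' (+4 fires, +4 burnt)
Step 4: cell (4,2)='.' (+4 fires, +4 burnt)
Step 5: cell (4,2)='.' (+2 fires, +4 burnt)
Step 6: cell (4,2)='.' (+1 fires, +2 burnt)
Step 7: cell (4,2)='.' (+0 fires, +1 burnt)
  fire out at step 7

1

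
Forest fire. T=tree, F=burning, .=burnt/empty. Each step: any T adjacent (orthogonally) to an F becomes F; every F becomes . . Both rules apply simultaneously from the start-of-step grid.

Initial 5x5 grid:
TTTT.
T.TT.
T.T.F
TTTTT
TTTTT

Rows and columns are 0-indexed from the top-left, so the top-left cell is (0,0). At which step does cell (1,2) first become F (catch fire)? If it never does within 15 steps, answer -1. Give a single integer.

Step 1: cell (1,2)='T' (+1 fires, +1 burnt)
Step 2: cell (1,2)='T' (+2 fires, +1 burnt)
Step 3: cell (1,2)='T' (+2 fires, +2 burnt)
Step 4: cell (1,2)='T' (+3 fires, +2 burnt)
Step 5: cell (1,2)='F' (+3 fires, +3 burnt)
  -> target ignites at step 5
Step 6: cell (1,2)='.' (+4 fires, +3 burnt)
Step 7: cell (1,2)='.' (+3 fires, +4 burnt)
Step 8: cell (1,2)='.' (+1 fires, +3 burnt)
Step 9: cell (1,2)='.' (+0 fires, +1 burnt)
  fire out at step 9

5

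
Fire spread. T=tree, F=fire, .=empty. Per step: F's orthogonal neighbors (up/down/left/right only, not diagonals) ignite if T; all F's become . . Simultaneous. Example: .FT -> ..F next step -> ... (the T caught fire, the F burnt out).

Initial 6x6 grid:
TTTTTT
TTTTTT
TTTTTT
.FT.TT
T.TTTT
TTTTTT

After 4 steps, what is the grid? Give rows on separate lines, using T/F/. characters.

Step 1: 2 trees catch fire, 1 burn out
  TTTTTT
  TTTTTT
  TFTTTT
  ..F.TT
  T.TTTT
  TTTTTT
Step 2: 4 trees catch fire, 2 burn out
  TTTTTT
  TFTTTT
  F.FTTT
  ....TT
  T.FTTT
  TTTTTT
Step 3: 6 trees catch fire, 4 burn out
  TFTTTT
  F.FTTT
  ...FTT
  ....TT
  T..FTT
  TTFTTT
Step 4: 7 trees catch fire, 6 burn out
  F.FTTT
  ...FTT
  ....FT
  ....TT
  T...FT
  TF.FTT

F.FTTT
...FTT
....FT
....TT
T...FT
TF.FTT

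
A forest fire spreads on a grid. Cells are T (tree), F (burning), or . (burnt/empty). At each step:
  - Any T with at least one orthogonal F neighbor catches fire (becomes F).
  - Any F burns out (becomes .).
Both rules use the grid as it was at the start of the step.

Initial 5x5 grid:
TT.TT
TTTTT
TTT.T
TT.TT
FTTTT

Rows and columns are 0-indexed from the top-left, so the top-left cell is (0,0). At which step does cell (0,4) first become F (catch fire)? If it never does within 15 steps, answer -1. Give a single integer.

Step 1: cell (0,4)='T' (+2 fires, +1 burnt)
Step 2: cell (0,4)='T' (+3 fires, +2 burnt)
Step 3: cell (0,4)='T' (+3 fires, +3 burnt)
Step 4: cell (0,4)='T' (+5 fires, +3 burnt)
Step 5: cell (0,4)='T' (+3 fires, +5 burnt)
Step 6: cell (0,4)='T' (+2 fires, +3 burnt)
Step 7: cell (0,4)='T' (+2 fires, +2 burnt)
Step 8: cell (0,4)='F' (+1 fires, +2 burnt)
  -> target ignites at step 8
Step 9: cell (0,4)='.' (+0 fires, +1 burnt)
  fire out at step 9

8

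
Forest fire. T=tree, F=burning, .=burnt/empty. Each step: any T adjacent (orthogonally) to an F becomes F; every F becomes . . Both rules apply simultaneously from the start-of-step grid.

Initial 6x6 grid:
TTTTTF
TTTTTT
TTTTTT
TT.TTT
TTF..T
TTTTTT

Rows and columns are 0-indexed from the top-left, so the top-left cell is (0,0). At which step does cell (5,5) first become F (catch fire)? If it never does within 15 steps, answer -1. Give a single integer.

Step 1: cell (5,5)='T' (+4 fires, +2 burnt)
Step 2: cell (5,5)='T' (+7 fires, +4 burnt)
Step 3: cell (5,5)='T' (+8 fires, +7 burnt)
Step 4: cell (5,5)='F' (+9 fires, +8 burnt)
  -> target ignites at step 4
Step 5: cell (5,5)='.' (+3 fires, +9 burnt)
Step 6: cell (5,5)='.' (+0 fires, +3 burnt)
  fire out at step 6

4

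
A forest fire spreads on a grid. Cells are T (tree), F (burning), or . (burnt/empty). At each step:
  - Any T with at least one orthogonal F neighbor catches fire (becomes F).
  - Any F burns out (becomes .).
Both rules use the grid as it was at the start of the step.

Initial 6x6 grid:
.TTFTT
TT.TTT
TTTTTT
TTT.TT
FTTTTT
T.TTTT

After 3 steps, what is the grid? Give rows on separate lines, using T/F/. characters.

Step 1: 6 trees catch fire, 2 burn out
  .TF.FT
  TT.FTT
  TTTTTT
  FTT.TT
  .FTTTT
  F.TTTT
Step 2: 7 trees catch fire, 6 burn out
  .F...F
  TT..FT
  FTTFTT
  .FT.TT
  ..FTTT
  ..TTTT
Step 3: 9 trees catch fire, 7 burn out
  ......
  FF...F
  .FF.FT
  ..F.TT
  ...FTT
  ..FTTT

......
FF...F
.FF.FT
..F.TT
...FTT
..FTTT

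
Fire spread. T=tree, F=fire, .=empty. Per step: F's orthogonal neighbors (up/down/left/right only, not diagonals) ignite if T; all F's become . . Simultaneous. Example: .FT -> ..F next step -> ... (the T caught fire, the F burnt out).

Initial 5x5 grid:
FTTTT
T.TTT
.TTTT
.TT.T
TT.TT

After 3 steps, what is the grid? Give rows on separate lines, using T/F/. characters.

Step 1: 2 trees catch fire, 1 burn out
  .FTTT
  F.TTT
  .TTTT
  .TT.T
  TT.TT
Step 2: 1 trees catch fire, 2 burn out
  ..FTT
  ..TTT
  .TTTT
  .TT.T
  TT.TT
Step 3: 2 trees catch fire, 1 burn out
  ...FT
  ..FTT
  .TTTT
  .TT.T
  TT.TT

...FT
..FTT
.TTTT
.TT.T
TT.TT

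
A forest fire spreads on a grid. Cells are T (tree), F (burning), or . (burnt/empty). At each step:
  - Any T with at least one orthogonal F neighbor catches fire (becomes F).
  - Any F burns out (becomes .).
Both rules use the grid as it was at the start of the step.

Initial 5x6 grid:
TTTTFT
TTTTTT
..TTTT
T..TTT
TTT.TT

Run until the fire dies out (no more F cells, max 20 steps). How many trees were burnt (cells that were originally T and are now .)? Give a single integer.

Step 1: +3 fires, +1 burnt (F count now 3)
Step 2: +4 fires, +3 burnt (F count now 4)
Step 3: +5 fires, +4 burnt (F count now 5)
Step 4: +6 fires, +5 burnt (F count now 6)
Step 5: +2 fires, +6 burnt (F count now 2)
Step 6: +0 fires, +2 burnt (F count now 0)
Fire out after step 6
Initially T: 24, now '.': 26
Total burnt (originally-T cells now '.'): 20

Answer: 20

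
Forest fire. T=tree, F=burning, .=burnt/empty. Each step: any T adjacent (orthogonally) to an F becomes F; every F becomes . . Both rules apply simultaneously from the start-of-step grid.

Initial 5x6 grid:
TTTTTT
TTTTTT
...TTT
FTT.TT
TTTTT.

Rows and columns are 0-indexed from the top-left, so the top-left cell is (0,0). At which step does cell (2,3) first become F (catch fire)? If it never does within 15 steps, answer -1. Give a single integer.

Step 1: cell (2,3)='T' (+2 fires, +1 burnt)
Step 2: cell (2,3)='T' (+2 fires, +2 burnt)
Step 3: cell (2,3)='T' (+1 fires, +2 burnt)
Step 4: cell (2,3)='T' (+1 fires, +1 burnt)
Step 5: cell (2,3)='T' (+1 fires, +1 burnt)
Step 6: cell (2,3)='T' (+1 fires, +1 burnt)
Step 7: cell (2,3)='T' (+2 fires, +1 burnt)
Step 8: cell (2,3)='F' (+3 fires, +2 burnt)
  -> target ignites at step 8
Step 9: cell (2,3)='.' (+3 fires, +3 burnt)
Step 10: cell (2,3)='.' (+3 fires, +3 burnt)
Step 11: cell (2,3)='.' (+2 fires, +3 burnt)
Step 12: cell (2,3)='.' (+2 fires, +2 burnt)
Step 13: cell (2,3)='.' (+1 fires, +2 burnt)
Step 14: cell (2,3)='.' (+0 fires, +1 burnt)
  fire out at step 14

8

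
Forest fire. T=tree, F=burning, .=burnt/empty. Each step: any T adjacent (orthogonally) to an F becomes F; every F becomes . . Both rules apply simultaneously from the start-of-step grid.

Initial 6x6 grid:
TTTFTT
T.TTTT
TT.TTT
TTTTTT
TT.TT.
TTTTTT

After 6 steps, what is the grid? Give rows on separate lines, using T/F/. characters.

Step 1: 3 trees catch fire, 1 burn out
  TTF.FT
  T.TFTT
  TT.TTT
  TTTTTT
  TT.TT.
  TTTTTT
Step 2: 5 trees catch fire, 3 burn out
  TF...F
  T.F.FT
  TT.FTT
  TTTTTT
  TT.TT.
  TTTTTT
Step 3: 4 trees catch fire, 5 burn out
  F.....
  T....F
  TT..FT
  TTTFTT
  TT.TT.
  TTTTTT
Step 4: 5 trees catch fire, 4 burn out
  ......
  F.....
  TT...F
  TTF.FT
  TT.FT.
  TTTTTT
Step 5: 5 trees catch fire, 5 burn out
  ......
  ......
  FT....
  TF...F
  TT..F.
  TTTFTT
Step 6: 5 trees catch fire, 5 burn out
  ......
  ......
  .F....
  F.....
  TF....
  TTF.FT

......
......
.F....
F.....
TF....
TTF.FT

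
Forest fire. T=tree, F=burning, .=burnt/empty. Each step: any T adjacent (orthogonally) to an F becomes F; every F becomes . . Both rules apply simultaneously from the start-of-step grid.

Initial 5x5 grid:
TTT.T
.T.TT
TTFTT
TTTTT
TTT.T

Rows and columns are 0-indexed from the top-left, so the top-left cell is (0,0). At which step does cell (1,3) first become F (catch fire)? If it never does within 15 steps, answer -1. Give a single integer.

Step 1: cell (1,3)='T' (+3 fires, +1 burnt)
Step 2: cell (1,3)='F' (+7 fires, +3 burnt)
  -> target ignites at step 2
Step 3: cell (1,3)='.' (+5 fires, +7 burnt)
Step 4: cell (1,3)='.' (+5 fires, +5 burnt)
Step 5: cell (1,3)='.' (+0 fires, +5 burnt)
  fire out at step 5

2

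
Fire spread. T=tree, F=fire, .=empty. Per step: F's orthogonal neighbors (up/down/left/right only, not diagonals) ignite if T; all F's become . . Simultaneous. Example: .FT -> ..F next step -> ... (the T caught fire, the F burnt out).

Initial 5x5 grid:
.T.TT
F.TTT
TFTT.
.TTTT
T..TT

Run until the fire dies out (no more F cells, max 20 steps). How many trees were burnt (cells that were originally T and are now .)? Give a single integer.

Answer: 14

Derivation:
Step 1: +3 fires, +2 burnt (F count now 3)
Step 2: +3 fires, +3 burnt (F count now 3)
Step 3: +2 fires, +3 burnt (F count now 2)
Step 4: +4 fires, +2 burnt (F count now 4)
Step 5: +2 fires, +4 burnt (F count now 2)
Step 6: +0 fires, +2 burnt (F count now 0)
Fire out after step 6
Initially T: 16, now '.': 23
Total burnt (originally-T cells now '.'): 14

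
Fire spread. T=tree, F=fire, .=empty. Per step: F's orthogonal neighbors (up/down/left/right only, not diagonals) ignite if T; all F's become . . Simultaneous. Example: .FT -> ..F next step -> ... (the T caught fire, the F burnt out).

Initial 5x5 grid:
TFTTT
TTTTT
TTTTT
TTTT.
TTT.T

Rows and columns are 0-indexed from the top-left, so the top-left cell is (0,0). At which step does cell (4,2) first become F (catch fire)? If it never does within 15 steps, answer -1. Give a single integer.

Step 1: cell (4,2)='T' (+3 fires, +1 burnt)
Step 2: cell (4,2)='T' (+4 fires, +3 burnt)
Step 3: cell (4,2)='T' (+5 fires, +4 burnt)
Step 4: cell (4,2)='T' (+5 fires, +5 burnt)
Step 5: cell (4,2)='F' (+4 fires, +5 burnt)
  -> target ignites at step 5
Step 6: cell (4,2)='.' (+0 fires, +4 burnt)
  fire out at step 6

5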